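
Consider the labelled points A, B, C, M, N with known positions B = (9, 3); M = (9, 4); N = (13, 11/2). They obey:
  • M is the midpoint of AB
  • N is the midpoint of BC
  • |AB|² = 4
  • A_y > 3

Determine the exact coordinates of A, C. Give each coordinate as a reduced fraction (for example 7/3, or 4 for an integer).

A = (9, 5)
C = (17, 8)

1. A_x = 9  [A = 2·M−B = 2·(9, 4)−(9, 3)]
2. A_y = 5  [A = 2·M−B = 2·(9, 4)−(9, 3)]
   so A = (9, 5)
3. C_x = 17  [C = 2·N−B = 2·(13, 11/2)−(9, 3)]
4. C_y = 8  [C = 2·N−B = 2·(13, 11/2)−(9, 3)]
   so C = (17, 8)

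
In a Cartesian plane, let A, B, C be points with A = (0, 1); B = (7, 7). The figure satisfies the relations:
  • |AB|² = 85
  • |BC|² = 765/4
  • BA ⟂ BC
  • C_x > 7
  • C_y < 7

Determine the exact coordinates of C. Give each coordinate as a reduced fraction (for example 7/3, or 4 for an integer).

1. C_x = 16  [[BA ⟂ BC ⇒ -7x-6y+91=0] ∩ [|C−(7, 7)|²=765/4]]
2. C_y = -7/2  [[BA ⟂ BC ⇒ -7x-6y+91=0] ∩ [|C−(7, 7)|²=765/4]]
   so C = (16, -7/2)

C = (16, -7/2)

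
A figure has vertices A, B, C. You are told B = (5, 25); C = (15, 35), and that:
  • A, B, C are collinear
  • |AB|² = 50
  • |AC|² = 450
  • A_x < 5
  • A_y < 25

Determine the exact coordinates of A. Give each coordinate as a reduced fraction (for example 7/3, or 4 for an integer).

A = (0, 20)

1. A_x = 0  [[A, B, C are collinear ⇒ -10x+10y-200=0] ∩ [|A−(5, 25)|²=50]]
2. A_y = 20  [[A, B, C are collinear ⇒ -10x+10y-200=0] ∩ [|A−(5, 25)|²=50]]
   so A = (0, 20)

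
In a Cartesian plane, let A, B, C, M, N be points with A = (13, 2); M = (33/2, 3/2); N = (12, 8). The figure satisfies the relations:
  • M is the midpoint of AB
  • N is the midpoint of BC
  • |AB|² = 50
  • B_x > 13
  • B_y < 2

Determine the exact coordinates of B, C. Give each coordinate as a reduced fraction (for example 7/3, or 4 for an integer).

1. B_x = 20  [B = 2·M−A = 2·(33/2, 3/2)−(13, 2)]
2. B_y = 1  [B = 2·M−A = 2·(33/2, 3/2)−(13, 2)]
   so B = (20, 1)
3. C_x = 4  [C = 2·N−B = 2·(12, 8)−(20, 1)]
4. C_y = 15  [C = 2·N−B = 2·(12, 8)−(20, 1)]
   so C = (4, 15)

B = (20, 1)
C = (4, 15)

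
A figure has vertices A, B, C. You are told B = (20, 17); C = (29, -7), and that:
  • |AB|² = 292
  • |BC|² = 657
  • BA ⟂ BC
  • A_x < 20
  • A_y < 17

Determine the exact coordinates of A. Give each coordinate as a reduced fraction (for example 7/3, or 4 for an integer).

A = (4, 11)

1. A_x = 4  [[BA ⟂ BC ⇒ 9x-24y+228=0] ∩ [|A−(20, 17)|²=292]]
2. A_y = 11  [[BA ⟂ BC ⇒ 9x-24y+228=0] ∩ [|A−(20, 17)|²=292]]
   so A = (4, 11)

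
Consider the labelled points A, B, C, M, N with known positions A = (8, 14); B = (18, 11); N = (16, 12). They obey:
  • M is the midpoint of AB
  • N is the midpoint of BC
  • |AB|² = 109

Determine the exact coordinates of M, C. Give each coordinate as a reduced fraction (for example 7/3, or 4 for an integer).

M = (13, 25/2)
C = (14, 13)

1. M_x = 13  [2·M = A+B = (8, 14)+(18, 11)]
2. M_y = 25/2  [2·M = A+B = (8, 14)+(18, 11)]
   so M = (13, 25/2)
3. C_x = 14  [C = 2·N−B = 2·(16, 12)−(18, 11)]
4. C_y = 13  [C = 2·N−B = 2·(16, 12)−(18, 11)]
   so C = (14, 13)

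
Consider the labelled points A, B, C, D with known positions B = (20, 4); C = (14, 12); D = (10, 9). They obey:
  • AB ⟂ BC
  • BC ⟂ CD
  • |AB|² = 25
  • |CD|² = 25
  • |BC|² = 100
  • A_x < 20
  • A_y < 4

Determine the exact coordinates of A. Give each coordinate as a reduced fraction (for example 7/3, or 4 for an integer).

A = (16, 1)

1. A_x = 16  [[AB ⟂ BC ⇒ 6x-8y-88=0] ∩ [|A−(20, 4)|²=25]]
2. A_y = 1  [[AB ⟂ BC ⇒ 6x-8y-88=0] ∩ [|A−(20, 4)|²=25]]
   so A = (16, 1)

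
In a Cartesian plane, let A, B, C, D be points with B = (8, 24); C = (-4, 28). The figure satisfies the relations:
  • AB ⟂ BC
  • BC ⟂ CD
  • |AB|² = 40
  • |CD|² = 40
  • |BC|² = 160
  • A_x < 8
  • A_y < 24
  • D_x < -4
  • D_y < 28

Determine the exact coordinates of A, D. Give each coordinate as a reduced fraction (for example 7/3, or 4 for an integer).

A = (6, 18)
D = (-6, 22)

1. A_x = 6  [[AB ⟂ BC ⇒ 12x-4y=0] ∩ [|A−(8, 24)|²=40]]
2. A_y = 18  [[AB ⟂ BC ⇒ 12x-4y=0] ∩ [|A−(8, 24)|²=40]]
   so A = (6, 18)
3. D_x = -6  [[BC ⟂ CD ⇒ -12x+4y-160=0] ∩ [|D−(-4, 28)|²=40]]
4. D_y = 22  [[BC ⟂ CD ⇒ -12x+4y-160=0] ∩ [|D−(-4, 28)|²=40]]
   so D = (-6, 22)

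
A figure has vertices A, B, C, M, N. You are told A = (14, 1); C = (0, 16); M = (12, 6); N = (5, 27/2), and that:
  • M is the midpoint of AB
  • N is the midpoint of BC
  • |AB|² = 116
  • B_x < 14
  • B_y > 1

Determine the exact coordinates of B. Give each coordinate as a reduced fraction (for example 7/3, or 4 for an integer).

1. B_x = 10  [B = 2·M−A = 2·(12, 6)−(14, 1)]
2. B_y = 11  [B = 2·M−A = 2·(12, 6)−(14, 1)]
   so B = (10, 11)

B = (10, 11)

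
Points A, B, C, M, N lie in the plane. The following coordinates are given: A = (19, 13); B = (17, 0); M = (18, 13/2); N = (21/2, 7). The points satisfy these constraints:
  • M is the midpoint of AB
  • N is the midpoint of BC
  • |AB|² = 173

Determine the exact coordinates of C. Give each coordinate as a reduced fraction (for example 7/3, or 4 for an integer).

C = (4, 14)

1. C_x = 4  [C = 2·N−B = 2·(21/2, 7)−(17, 0)]
2. C_y = 14  [C = 2·N−B = 2·(21/2, 7)−(17, 0)]
   so C = (4, 14)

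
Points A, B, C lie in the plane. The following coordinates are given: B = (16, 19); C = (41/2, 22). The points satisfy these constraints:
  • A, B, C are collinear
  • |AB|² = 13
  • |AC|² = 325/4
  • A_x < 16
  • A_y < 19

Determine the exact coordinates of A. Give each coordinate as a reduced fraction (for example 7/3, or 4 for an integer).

1. A_x = 13  [[A, B, C are collinear ⇒ -3x+9/2y-75/2=0] ∩ [|A−(16, 19)|²=13]]
2. A_y = 17  [[A, B, C are collinear ⇒ -3x+9/2y-75/2=0] ∩ [|A−(16, 19)|²=13]]
   so A = (13, 17)

A = (13, 17)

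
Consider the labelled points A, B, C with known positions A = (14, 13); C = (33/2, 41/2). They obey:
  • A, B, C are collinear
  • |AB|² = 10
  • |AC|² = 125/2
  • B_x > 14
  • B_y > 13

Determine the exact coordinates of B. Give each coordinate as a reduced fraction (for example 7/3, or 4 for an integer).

1. B_x = 15  [[A, B, C are collinear ⇒ 15/2x-5/2y-145/2=0] ∩ [|B−(14, 13)|²=10]]
2. B_y = 16  [[A, B, C are collinear ⇒ 15/2x-5/2y-145/2=0] ∩ [|B−(14, 13)|²=10]]
   so B = (15, 16)

B = (15, 16)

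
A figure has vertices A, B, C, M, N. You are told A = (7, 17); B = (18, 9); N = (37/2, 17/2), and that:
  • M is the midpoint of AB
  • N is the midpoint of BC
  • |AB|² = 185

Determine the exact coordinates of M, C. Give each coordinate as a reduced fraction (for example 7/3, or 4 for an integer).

1. M_x = 25/2  [2·M = A+B = (7, 17)+(18, 9)]
2. M_y = 13  [2·M = A+B = (7, 17)+(18, 9)]
   so M = (25/2, 13)
3. C_x = 19  [C = 2·N−B = 2·(37/2, 17/2)−(18, 9)]
4. C_y = 8  [C = 2·N−B = 2·(37/2, 17/2)−(18, 9)]
   so C = (19, 8)

M = (25/2, 13)
C = (19, 8)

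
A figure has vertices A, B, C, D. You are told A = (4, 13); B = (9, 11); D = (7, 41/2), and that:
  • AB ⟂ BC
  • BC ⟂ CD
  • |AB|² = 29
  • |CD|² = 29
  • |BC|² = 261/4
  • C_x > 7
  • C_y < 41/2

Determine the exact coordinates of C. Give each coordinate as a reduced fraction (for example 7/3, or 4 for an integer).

C = (12, 37/2)

1. C_x = 12  [[AB ⟂ BC ⇒ 5x-2y-23=0] ∩ [|C−(7, 41/2)|²=29]]
2. C_y = 37/2  [[AB ⟂ BC ⇒ 5x-2y-23=0] ∩ [|C−(7, 41/2)|²=29]]
   so C = (12, 37/2)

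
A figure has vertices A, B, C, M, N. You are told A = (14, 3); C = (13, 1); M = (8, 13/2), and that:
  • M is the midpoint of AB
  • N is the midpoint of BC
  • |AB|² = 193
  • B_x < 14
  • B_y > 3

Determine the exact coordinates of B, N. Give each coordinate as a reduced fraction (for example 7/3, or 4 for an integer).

B = (2, 10)
N = (15/2, 11/2)

1. B_x = 2  [B = 2·M−A = 2·(8, 13/2)−(14, 3)]
2. B_y = 10  [B = 2·M−A = 2·(8, 13/2)−(14, 3)]
   so B = (2, 10)
3. N_x = 15/2  [2·N = B+C = (2, 10)+(13, 1)]
4. N_y = 11/2  [2·N = B+C = (2, 10)+(13, 1)]
   so N = (15/2, 11/2)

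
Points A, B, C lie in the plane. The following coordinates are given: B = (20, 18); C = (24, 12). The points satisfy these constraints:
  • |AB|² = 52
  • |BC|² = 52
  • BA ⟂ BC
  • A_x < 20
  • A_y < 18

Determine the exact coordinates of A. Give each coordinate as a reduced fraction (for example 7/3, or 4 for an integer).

1. A_x = 14  [[BA ⟂ BC ⇒ 4x-6y+28=0] ∩ [|A−(20, 18)|²=52]]
2. A_y = 14  [[BA ⟂ BC ⇒ 4x-6y+28=0] ∩ [|A−(20, 18)|²=52]]
   so A = (14, 14)

A = (14, 14)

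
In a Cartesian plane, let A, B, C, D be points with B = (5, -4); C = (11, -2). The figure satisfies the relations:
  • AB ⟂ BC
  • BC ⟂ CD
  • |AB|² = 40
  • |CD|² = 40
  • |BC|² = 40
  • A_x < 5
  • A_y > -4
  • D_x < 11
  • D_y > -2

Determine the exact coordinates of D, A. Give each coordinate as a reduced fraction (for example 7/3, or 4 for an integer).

1. D_x = 9  [[BC ⟂ CD ⇒ 6x+2y-62=0] ∩ [|D−(11, -2)|²=40]]
2. D_y = 4  [[BC ⟂ CD ⇒ 6x+2y-62=0] ∩ [|D−(11, -2)|²=40]]
   so D = (9, 4)
3. A_x = 3  [[AB ⟂ BC ⇒ -6x-2y+22=0] ∩ [|A−(5, -4)|²=40]]
4. A_y = 2  [[AB ⟂ BC ⇒ -6x-2y+22=0] ∩ [|A−(5, -4)|²=40]]
   so A = (3, 2)

D = (9, 4)
A = (3, 2)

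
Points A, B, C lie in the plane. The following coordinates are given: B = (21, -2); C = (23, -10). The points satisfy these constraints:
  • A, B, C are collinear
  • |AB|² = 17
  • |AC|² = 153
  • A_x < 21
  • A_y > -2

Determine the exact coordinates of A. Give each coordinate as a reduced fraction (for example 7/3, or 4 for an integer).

1. A_x = 20  [[A, B, C are collinear ⇒ 8x+2y-164=0] ∩ [|A−(21, -2)|²=17]]
2. A_y = 2  [[A, B, C are collinear ⇒ 8x+2y-164=0] ∩ [|A−(21, -2)|²=17]]
   so A = (20, 2)

A = (20, 2)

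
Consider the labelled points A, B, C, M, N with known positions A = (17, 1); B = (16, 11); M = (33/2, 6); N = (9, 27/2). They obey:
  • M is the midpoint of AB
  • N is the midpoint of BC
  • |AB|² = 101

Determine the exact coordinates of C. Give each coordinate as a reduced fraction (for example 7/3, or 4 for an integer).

1. C_x = 2  [C = 2·N−B = 2·(9, 27/2)−(16, 11)]
2. C_y = 16  [C = 2·N−B = 2·(9, 27/2)−(16, 11)]
   so C = (2, 16)

C = (2, 16)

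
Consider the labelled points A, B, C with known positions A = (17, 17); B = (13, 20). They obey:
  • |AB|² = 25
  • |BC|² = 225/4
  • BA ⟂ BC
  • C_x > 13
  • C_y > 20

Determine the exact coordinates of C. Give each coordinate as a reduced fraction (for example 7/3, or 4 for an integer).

C = (35/2, 26)

1. C_x = 35/2  [[BA ⟂ BC ⇒ 4x-3y+8=0] ∩ [|C−(13, 20)|²=225/4]]
2. C_y = 26  [[BA ⟂ BC ⇒ 4x-3y+8=0] ∩ [|C−(13, 20)|²=225/4]]
   so C = (35/2, 26)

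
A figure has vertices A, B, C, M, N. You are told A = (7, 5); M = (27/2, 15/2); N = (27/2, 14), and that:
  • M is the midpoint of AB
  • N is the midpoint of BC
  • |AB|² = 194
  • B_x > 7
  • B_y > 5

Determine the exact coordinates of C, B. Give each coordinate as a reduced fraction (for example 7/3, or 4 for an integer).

1. B_x = 20  [B = 2·M−A = 2·(27/2, 15/2)−(7, 5)]
2. B_y = 10  [B = 2·M−A = 2·(27/2, 15/2)−(7, 5)]
   so B = (20, 10)
3. C_x = 7  [C = 2·N−B = 2·(27/2, 14)−(20, 10)]
4. C_y = 18  [C = 2·N−B = 2·(27/2, 14)−(20, 10)]
   so C = (7, 18)

C = (7, 18)
B = (20, 10)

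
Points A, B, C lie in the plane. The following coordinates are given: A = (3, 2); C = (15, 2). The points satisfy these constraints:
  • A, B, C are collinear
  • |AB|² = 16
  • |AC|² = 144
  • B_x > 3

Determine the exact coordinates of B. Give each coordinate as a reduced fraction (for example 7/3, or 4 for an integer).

1. B_x = 7  [[A, B, C are collinear ⇒ -12y+24=0] ∩ [|B−(3, 2)|²=16]]
2. B_y = 2  [[A, B, C are collinear ⇒ -12y+24=0] ∩ [|B−(3, 2)|²=16]]
   so B = (7, 2)

B = (7, 2)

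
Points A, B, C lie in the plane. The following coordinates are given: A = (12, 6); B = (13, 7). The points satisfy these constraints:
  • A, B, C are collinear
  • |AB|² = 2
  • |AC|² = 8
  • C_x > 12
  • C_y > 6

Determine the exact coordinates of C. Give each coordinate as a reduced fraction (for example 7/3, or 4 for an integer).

C = (14, 8)

1. C_x = 14  [[A, B, C are collinear ⇒ -1x+1y+6=0] ∩ [|C−(12, 6)|²=8]]
2. C_y = 8  [[A, B, C are collinear ⇒ -1x+1y+6=0] ∩ [|C−(12, 6)|²=8]]
   so C = (14, 8)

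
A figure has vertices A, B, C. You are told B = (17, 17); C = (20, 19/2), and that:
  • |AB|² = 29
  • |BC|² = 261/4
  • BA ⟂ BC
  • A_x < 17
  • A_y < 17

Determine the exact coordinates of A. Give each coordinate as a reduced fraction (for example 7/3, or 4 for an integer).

A = (12, 15)

1. A_x = 12  [[BA ⟂ BC ⇒ 3x-15/2y+153/2=0] ∩ [|A−(17, 17)|²=29]]
2. A_y = 15  [[BA ⟂ BC ⇒ 3x-15/2y+153/2=0] ∩ [|A−(17, 17)|²=29]]
   so A = (12, 15)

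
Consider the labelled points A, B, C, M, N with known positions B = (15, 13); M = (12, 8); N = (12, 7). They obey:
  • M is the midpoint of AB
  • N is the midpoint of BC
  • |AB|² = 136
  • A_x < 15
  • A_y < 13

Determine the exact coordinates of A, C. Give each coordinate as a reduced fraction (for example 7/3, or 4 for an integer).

A = (9, 3)
C = (9, 1)

1. A_x = 9  [A = 2·M−B = 2·(12, 8)−(15, 13)]
2. A_y = 3  [A = 2·M−B = 2·(12, 8)−(15, 13)]
   so A = (9, 3)
3. C_x = 9  [C = 2·N−B = 2·(12, 7)−(15, 13)]
4. C_y = 1  [C = 2·N−B = 2·(12, 7)−(15, 13)]
   so C = (9, 1)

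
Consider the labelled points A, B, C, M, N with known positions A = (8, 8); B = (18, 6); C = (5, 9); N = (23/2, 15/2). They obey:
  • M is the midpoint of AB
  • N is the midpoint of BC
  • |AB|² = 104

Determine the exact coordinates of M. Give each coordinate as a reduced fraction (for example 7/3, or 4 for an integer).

M = (13, 7)

1. M_x = 13  [2·M = A+B = (8, 8)+(18, 6)]
2. M_y = 7  [2·M = A+B = (8, 8)+(18, 6)]
   so M = (13, 7)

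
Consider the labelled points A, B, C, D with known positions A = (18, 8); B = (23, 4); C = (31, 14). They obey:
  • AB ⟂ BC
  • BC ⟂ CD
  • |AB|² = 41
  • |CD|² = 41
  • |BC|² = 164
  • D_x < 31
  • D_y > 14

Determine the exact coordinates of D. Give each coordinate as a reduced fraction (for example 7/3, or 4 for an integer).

D = (26, 18)

1. D_x = 26  [[BC ⟂ CD ⇒ 8x+10y-388=0] ∩ [|D−(31, 14)|²=41]]
2. D_y = 18  [[BC ⟂ CD ⇒ 8x+10y-388=0] ∩ [|D−(31, 14)|²=41]]
   so D = (26, 18)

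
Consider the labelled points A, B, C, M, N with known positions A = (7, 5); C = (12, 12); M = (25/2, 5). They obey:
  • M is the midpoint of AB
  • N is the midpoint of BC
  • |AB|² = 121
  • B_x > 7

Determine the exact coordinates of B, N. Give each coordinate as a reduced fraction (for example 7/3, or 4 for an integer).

B = (18, 5)
N = (15, 17/2)

1. B_x = 18  [B = 2·M−A = 2·(25/2, 5)−(7, 5)]
2. B_y = 5  [B = 2·M−A = 2·(25/2, 5)−(7, 5)]
   so B = (18, 5)
3. N_x = 15  [2·N = B+C = (18, 5)+(12, 12)]
4. N_y = 17/2  [2·N = B+C = (18, 5)+(12, 12)]
   so N = (15, 17/2)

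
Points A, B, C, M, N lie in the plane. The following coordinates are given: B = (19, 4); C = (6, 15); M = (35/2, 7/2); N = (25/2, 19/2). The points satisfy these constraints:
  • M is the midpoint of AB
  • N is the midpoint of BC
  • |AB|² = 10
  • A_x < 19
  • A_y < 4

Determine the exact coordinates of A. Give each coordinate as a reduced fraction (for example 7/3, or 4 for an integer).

1. A_x = 16  [A = 2·M−B = 2·(35/2, 7/2)−(19, 4)]
2. A_y = 3  [A = 2·M−B = 2·(35/2, 7/2)−(19, 4)]
   so A = (16, 3)

A = (16, 3)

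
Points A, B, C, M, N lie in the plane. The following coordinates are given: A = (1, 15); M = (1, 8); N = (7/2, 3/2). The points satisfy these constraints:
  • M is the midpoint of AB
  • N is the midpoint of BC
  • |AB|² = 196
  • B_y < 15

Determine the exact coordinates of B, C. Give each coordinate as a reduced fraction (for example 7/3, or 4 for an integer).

1. B_x = 1  [B = 2·M−A = 2·(1, 8)−(1, 15)]
2. B_y = 1  [B = 2·M−A = 2·(1, 8)−(1, 15)]
   so B = (1, 1)
3. C_x = 6  [C = 2·N−B = 2·(7/2, 3/2)−(1, 1)]
4. C_y = 2  [C = 2·N−B = 2·(7/2, 3/2)−(1, 1)]
   so C = (6, 2)

B = (1, 1)
C = (6, 2)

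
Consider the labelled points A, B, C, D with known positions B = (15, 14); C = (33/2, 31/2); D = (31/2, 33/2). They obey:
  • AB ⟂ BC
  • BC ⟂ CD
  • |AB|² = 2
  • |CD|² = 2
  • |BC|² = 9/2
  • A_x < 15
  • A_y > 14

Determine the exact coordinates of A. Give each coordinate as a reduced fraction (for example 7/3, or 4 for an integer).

A = (14, 15)

1. A_x = 14  [[AB ⟂ BC ⇒ -3/2x-3/2y+87/2=0] ∩ [|A−(15, 14)|²=2]]
2. A_y = 15  [[AB ⟂ BC ⇒ -3/2x-3/2y+87/2=0] ∩ [|A−(15, 14)|²=2]]
   so A = (14, 15)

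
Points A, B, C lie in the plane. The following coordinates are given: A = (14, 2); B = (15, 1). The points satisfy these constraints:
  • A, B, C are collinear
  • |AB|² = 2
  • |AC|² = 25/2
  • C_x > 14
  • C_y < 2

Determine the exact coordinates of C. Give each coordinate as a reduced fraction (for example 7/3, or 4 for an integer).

1. C_x = 33/2  [[A, B, C are collinear ⇒ 1x+1y-16=0] ∩ [|C−(14, 2)|²=25/2]]
2. C_y = -1/2  [[A, B, C are collinear ⇒ 1x+1y-16=0] ∩ [|C−(14, 2)|²=25/2]]
   so C = (33/2, -1/2)

C = (33/2, -1/2)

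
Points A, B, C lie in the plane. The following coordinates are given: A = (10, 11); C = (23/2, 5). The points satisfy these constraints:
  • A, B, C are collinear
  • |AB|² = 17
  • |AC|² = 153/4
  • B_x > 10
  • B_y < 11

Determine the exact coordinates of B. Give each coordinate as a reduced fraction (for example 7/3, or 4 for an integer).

B = (11, 7)

1. B_x = 11  [[A, B, C are collinear ⇒ -6x-3/2y+153/2=0] ∩ [|B−(10, 11)|²=17]]
2. B_y = 7  [[A, B, C are collinear ⇒ -6x-3/2y+153/2=0] ∩ [|B−(10, 11)|²=17]]
   so B = (11, 7)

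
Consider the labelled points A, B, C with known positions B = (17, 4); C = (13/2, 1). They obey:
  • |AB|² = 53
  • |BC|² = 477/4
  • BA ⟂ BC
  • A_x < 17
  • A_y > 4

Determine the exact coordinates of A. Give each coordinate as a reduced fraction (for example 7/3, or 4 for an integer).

1. A_x = 15  [[BA ⟂ BC ⇒ -21/2x-3y+381/2=0] ∩ [|A−(17, 4)|²=53]]
2. A_y = 11  [[BA ⟂ BC ⇒ -21/2x-3y+381/2=0] ∩ [|A−(17, 4)|²=53]]
   so A = (15, 11)

A = (15, 11)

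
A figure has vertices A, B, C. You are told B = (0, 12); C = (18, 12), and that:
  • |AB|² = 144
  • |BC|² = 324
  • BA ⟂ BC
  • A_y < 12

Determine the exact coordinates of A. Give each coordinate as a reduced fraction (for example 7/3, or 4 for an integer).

A = (0, 0)

1. A_x = 0  [[BA ⟂ BC ⇒ 18x=0] ∩ [|A−(0, 12)|²=144]]
2. A_y = 0  [[BA ⟂ BC ⇒ 18x=0] ∩ [|A−(0, 12)|²=144]]
   so A = (0, 0)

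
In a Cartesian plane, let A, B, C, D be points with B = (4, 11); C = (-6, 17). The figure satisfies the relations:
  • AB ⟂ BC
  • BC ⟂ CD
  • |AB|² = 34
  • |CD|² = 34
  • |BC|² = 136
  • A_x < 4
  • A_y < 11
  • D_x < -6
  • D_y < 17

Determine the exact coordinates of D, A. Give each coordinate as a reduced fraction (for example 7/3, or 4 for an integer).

1. D_x = -9  [[BC ⟂ CD ⇒ -10x+6y-162=0] ∩ [|D−(-6, 17)|²=34]]
2. D_y = 12  [[BC ⟂ CD ⇒ -10x+6y-162=0] ∩ [|D−(-6, 17)|²=34]]
   so D = (-9, 12)
3. A_x = 1  [[AB ⟂ BC ⇒ 10x-6y+26=0] ∩ [|A−(4, 11)|²=34]]
4. A_y = 6  [[AB ⟂ BC ⇒ 10x-6y+26=0] ∩ [|A−(4, 11)|²=34]]
   so A = (1, 6)

D = (-9, 12)
A = (1, 6)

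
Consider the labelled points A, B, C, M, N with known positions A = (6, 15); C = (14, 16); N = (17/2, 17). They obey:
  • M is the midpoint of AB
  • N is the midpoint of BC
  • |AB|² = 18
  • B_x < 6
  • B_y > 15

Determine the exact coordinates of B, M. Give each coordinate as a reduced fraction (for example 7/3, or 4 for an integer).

1. B_x = 3  [B = 2·N−C = 2·(17/2, 17)−(14, 16)]
2. B_y = 18  [B = 2·N−C = 2·(17/2, 17)−(14, 16)]
   so B = (3, 18)
3. M_x = 9/2  [2·M = A+B = (6, 15)+(3, 18)]
4. M_y = 33/2  [2·M = A+B = (6, 15)+(3, 18)]
   so M = (9/2, 33/2)

B = (3, 18)
M = (9/2, 33/2)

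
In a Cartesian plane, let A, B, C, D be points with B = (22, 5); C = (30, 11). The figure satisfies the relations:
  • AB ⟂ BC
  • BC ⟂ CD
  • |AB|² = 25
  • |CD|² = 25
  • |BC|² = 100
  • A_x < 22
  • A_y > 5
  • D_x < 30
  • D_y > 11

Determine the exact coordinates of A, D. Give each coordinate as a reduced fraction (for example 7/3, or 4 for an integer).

A = (19, 9)
D = (27, 15)

1. A_x = 19  [[AB ⟂ BC ⇒ -8x-6y+206=0] ∩ [|A−(22, 5)|²=25]]
2. A_y = 9  [[AB ⟂ BC ⇒ -8x-6y+206=0] ∩ [|A−(22, 5)|²=25]]
   so A = (19, 9)
3. D_x = 27  [[BC ⟂ CD ⇒ 8x+6y-306=0] ∩ [|D−(30, 11)|²=25]]
4. D_y = 15  [[BC ⟂ CD ⇒ 8x+6y-306=0] ∩ [|D−(30, 11)|²=25]]
   so D = (27, 15)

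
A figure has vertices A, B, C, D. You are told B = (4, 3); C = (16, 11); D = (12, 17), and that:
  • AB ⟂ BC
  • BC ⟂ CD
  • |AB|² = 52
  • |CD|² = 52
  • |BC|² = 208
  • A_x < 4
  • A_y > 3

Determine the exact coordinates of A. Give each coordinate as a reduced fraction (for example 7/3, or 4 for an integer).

A = (0, 9)

1. A_x = 0  [[AB ⟂ BC ⇒ -12x-8y+72=0] ∩ [|A−(4, 3)|²=52]]
2. A_y = 9  [[AB ⟂ BC ⇒ -12x-8y+72=0] ∩ [|A−(4, 3)|²=52]]
   so A = (0, 9)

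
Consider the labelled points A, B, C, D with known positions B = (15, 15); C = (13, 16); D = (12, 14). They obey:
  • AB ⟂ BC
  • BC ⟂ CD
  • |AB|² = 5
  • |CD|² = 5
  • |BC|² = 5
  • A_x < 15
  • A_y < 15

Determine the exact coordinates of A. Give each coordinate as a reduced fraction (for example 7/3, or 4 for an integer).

A = (14, 13)

1. A_x = 14  [[AB ⟂ BC ⇒ 2x-1y-15=0] ∩ [|A−(15, 15)|²=5]]
2. A_y = 13  [[AB ⟂ BC ⇒ 2x-1y-15=0] ∩ [|A−(15, 15)|²=5]]
   so A = (14, 13)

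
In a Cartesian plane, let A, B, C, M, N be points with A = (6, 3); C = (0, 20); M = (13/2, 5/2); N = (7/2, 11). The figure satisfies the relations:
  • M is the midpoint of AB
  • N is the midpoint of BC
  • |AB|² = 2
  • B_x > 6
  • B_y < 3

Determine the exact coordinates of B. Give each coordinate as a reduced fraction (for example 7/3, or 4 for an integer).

B = (7, 2)

1. B_x = 7  [B = 2·M−A = 2·(13/2, 5/2)−(6, 3)]
2. B_y = 2  [B = 2·M−A = 2·(13/2, 5/2)−(6, 3)]
   so B = (7, 2)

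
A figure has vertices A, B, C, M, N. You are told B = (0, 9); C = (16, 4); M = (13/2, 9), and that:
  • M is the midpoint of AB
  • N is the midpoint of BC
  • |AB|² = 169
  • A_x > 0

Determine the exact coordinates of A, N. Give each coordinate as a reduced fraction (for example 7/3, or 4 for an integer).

A = (13, 9)
N = (8, 13/2)

1. A_x = 13  [A = 2·M−B = 2·(13/2, 9)−(0, 9)]
2. A_y = 9  [A = 2·M−B = 2·(13/2, 9)−(0, 9)]
   so A = (13, 9)
3. N_x = 8  [2·N = B+C = (0, 9)+(16, 4)]
4. N_y = 13/2  [2·N = B+C = (0, 9)+(16, 4)]
   so N = (8, 13/2)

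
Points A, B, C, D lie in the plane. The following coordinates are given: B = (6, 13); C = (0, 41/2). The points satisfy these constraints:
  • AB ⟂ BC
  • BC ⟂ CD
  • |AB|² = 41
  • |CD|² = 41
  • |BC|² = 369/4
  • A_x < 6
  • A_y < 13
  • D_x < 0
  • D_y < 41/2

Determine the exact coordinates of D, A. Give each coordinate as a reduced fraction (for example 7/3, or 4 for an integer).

1. D_x = -5  [[BC ⟂ CD ⇒ -6x+15/2y-615/4=0] ∩ [|D−(0, 41/2)|²=41]]
2. D_y = 33/2  [[BC ⟂ CD ⇒ -6x+15/2y-615/4=0] ∩ [|D−(0, 41/2)|²=41]]
   so D = (-5, 33/2)
3. A_x = 1  [[AB ⟂ BC ⇒ 6x-15/2y+123/2=0] ∩ [|A−(6, 13)|²=41]]
4. A_y = 9  [[AB ⟂ BC ⇒ 6x-15/2y+123/2=0] ∩ [|A−(6, 13)|²=41]]
   so A = (1, 9)

D = (-5, 33/2)
A = (1, 9)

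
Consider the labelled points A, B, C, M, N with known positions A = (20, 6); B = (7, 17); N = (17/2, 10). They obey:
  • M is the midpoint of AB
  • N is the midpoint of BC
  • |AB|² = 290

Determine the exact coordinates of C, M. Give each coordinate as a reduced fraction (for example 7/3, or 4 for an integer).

1. M_x = 27/2  [2·M = A+B = (20, 6)+(7, 17)]
2. M_y = 23/2  [2·M = A+B = (20, 6)+(7, 17)]
   so M = (27/2, 23/2)
3. C_x = 10  [C = 2·N−B = 2·(17/2, 10)−(7, 17)]
4. C_y = 3  [C = 2·N−B = 2·(17/2, 10)−(7, 17)]
   so C = (10, 3)

C = (10, 3)
M = (27/2, 23/2)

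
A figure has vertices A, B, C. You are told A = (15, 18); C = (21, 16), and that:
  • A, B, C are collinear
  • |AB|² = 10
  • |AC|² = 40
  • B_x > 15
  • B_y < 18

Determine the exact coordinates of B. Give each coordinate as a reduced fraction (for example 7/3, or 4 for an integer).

1. B_x = 18  [[A, B, C are collinear ⇒ -2x-6y+138=0] ∩ [|B−(15, 18)|²=10]]
2. B_y = 17  [[A, B, C are collinear ⇒ -2x-6y+138=0] ∩ [|B−(15, 18)|²=10]]
   so B = (18, 17)

B = (18, 17)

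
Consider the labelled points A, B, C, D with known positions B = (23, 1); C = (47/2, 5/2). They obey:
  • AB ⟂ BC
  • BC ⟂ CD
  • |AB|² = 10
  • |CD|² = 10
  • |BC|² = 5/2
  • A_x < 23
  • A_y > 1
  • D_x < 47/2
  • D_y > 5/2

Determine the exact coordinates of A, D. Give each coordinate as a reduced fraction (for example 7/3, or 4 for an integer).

A = (20, 2)
D = (41/2, 7/2)

1. A_x = 20  [[AB ⟂ BC ⇒ -1/2x-3/2y+13=0] ∩ [|A−(23, 1)|²=10]]
2. A_y = 2  [[AB ⟂ BC ⇒ -1/2x-3/2y+13=0] ∩ [|A−(23, 1)|²=10]]
   so A = (20, 2)
3. D_x = 41/2  [[BC ⟂ CD ⇒ 1/2x+3/2y-31/2=0] ∩ [|D−(47/2, 5/2)|²=10]]
4. D_y = 7/2  [[BC ⟂ CD ⇒ 1/2x+3/2y-31/2=0] ∩ [|D−(47/2, 5/2)|²=10]]
   so D = (41/2, 7/2)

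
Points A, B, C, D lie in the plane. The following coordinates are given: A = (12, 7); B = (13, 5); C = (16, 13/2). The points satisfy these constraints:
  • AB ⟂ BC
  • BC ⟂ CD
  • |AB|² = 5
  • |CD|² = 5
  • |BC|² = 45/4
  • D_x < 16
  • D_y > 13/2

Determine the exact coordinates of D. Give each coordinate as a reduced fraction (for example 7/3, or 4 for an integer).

1. D_x = 15  [[BC ⟂ CD ⇒ 3x+3/2y-231/4=0] ∩ [|D−(16, 13/2)|²=5]]
2. D_y = 17/2  [[BC ⟂ CD ⇒ 3x+3/2y-231/4=0] ∩ [|D−(16, 13/2)|²=5]]
   so D = (15, 17/2)

D = (15, 17/2)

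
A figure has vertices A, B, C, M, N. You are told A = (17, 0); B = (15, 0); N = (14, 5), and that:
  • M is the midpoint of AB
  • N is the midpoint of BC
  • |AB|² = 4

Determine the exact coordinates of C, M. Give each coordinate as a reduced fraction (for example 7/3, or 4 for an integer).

C = (13, 10)
M = (16, 0)

1. M_x = 16  [2·M = A+B = (17, 0)+(15, 0)]
2. M_y = 0  [2·M = A+B = (17, 0)+(15, 0)]
   so M = (16, 0)
3. C_x = 13  [C = 2·N−B = 2·(14, 5)−(15, 0)]
4. C_y = 10  [C = 2·N−B = 2·(14, 5)−(15, 0)]
   so C = (13, 10)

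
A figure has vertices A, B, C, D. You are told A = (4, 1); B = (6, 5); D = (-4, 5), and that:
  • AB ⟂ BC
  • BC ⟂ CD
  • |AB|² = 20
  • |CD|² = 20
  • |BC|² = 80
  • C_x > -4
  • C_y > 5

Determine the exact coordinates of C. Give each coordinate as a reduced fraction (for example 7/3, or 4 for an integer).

C = (-2, 9)

1. C_x = -2  [[AB ⟂ BC ⇒ 2x+4y-32=0] ∩ [|C−(-4, 5)|²=20]]
2. C_y = 9  [[AB ⟂ BC ⇒ 2x+4y-32=0] ∩ [|C−(-4, 5)|²=20]]
   so C = (-2, 9)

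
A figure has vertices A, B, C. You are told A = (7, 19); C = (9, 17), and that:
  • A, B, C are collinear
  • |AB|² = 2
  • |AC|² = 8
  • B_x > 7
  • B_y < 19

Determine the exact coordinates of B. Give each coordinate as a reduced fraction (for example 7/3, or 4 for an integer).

1. B_x = 8  [[A, B, C are collinear ⇒ -2x-2y+52=0] ∩ [|B−(7, 19)|²=2]]
2. B_y = 18  [[A, B, C are collinear ⇒ -2x-2y+52=0] ∩ [|B−(7, 19)|²=2]]
   so B = (8, 18)

B = (8, 18)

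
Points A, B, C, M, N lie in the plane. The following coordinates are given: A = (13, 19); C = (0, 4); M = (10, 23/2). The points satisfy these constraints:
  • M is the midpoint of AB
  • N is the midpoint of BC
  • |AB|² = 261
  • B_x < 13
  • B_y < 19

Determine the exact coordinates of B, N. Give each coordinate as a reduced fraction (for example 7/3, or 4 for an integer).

1. B_x = 7  [B = 2·M−A = 2·(10, 23/2)−(13, 19)]
2. B_y = 4  [B = 2·M−A = 2·(10, 23/2)−(13, 19)]
   so B = (7, 4)
3. N_x = 7/2  [2·N = B+C = (7, 4)+(0, 4)]
4. N_y = 4  [2·N = B+C = (7, 4)+(0, 4)]
   so N = (7/2, 4)

B = (7, 4)
N = (7/2, 4)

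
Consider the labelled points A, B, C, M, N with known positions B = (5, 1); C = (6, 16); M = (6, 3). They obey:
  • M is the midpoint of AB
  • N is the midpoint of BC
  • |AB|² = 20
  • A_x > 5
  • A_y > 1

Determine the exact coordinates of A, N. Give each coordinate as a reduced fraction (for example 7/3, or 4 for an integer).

1. A_x = 7  [A = 2·M−B = 2·(6, 3)−(5, 1)]
2. A_y = 5  [A = 2·M−B = 2·(6, 3)−(5, 1)]
   so A = (7, 5)
3. N_x = 11/2  [2·N = B+C = (5, 1)+(6, 16)]
4. N_y = 17/2  [2·N = B+C = (5, 1)+(6, 16)]
   so N = (11/2, 17/2)

A = (7, 5)
N = (11/2, 17/2)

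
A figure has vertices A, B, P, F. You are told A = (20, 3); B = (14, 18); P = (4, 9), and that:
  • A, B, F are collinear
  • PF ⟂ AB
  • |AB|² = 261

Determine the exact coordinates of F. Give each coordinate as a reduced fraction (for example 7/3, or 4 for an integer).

F = (456/29, 397/29)

1. F_x = 456/29  [[A, B, F are collinear ⇒ -15x-6y+318=0] ∩ [PF ⟂ AB ⇒ -6x+15y-111=0]]
2. F_y = 397/29  [[A, B, F are collinear ⇒ -15x-6y+318=0] ∩ [PF ⟂ AB ⇒ -6x+15y-111=0]]
   so F = (456/29, 397/29)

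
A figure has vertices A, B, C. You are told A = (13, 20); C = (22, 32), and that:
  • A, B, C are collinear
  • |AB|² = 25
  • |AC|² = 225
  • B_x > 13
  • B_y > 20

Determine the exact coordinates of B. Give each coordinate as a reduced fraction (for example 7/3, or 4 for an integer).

1. B_x = 16  [[A, B, C are collinear ⇒ 12x-9y+24=0] ∩ [|B−(13, 20)|²=25]]
2. B_y = 24  [[A, B, C are collinear ⇒ 12x-9y+24=0] ∩ [|B−(13, 20)|²=25]]
   so B = (16, 24)

B = (16, 24)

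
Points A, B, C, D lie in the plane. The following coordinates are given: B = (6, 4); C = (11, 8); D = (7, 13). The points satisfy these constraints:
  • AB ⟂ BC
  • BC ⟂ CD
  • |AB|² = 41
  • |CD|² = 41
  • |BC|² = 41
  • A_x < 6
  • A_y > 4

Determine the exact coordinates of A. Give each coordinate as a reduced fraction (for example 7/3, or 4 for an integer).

A = (2, 9)

1. A_x = 2  [[AB ⟂ BC ⇒ -5x-4y+46=0] ∩ [|A−(6, 4)|²=41]]
2. A_y = 9  [[AB ⟂ BC ⇒ -5x-4y+46=0] ∩ [|A−(6, 4)|²=41]]
   so A = (2, 9)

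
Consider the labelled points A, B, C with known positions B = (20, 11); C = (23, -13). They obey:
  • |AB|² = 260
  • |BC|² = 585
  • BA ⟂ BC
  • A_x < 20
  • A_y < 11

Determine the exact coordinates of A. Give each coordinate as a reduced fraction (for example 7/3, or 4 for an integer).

1. A_x = 4  [[BA ⟂ BC ⇒ 3x-24y+204=0] ∩ [|A−(20, 11)|²=260]]
2. A_y = 9  [[BA ⟂ BC ⇒ 3x-24y+204=0] ∩ [|A−(20, 11)|²=260]]
   so A = (4, 9)

A = (4, 9)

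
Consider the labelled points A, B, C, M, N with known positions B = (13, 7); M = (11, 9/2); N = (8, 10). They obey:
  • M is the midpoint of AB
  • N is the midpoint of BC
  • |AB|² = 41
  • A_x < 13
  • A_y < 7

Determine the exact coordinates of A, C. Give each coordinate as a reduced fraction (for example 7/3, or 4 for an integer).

A = (9, 2)
C = (3, 13)

1. A_x = 9  [A = 2·M−B = 2·(11, 9/2)−(13, 7)]
2. A_y = 2  [A = 2·M−B = 2·(11, 9/2)−(13, 7)]
   so A = (9, 2)
3. C_x = 3  [C = 2·N−B = 2·(8, 10)−(13, 7)]
4. C_y = 13  [C = 2·N−B = 2·(8, 10)−(13, 7)]
   so C = (3, 13)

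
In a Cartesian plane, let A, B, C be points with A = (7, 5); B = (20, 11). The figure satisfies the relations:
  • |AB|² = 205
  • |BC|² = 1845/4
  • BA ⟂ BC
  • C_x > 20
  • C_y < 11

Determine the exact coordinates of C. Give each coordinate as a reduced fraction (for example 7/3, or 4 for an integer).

1. C_x = 29  [[BA ⟂ BC ⇒ -13x-6y+326=0] ∩ [|C−(20, 11)|²=1845/4]]
2. C_y = -17/2  [[BA ⟂ BC ⇒ -13x-6y+326=0] ∩ [|C−(20, 11)|²=1845/4]]
   so C = (29, -17/2)

C = (29, -17/2)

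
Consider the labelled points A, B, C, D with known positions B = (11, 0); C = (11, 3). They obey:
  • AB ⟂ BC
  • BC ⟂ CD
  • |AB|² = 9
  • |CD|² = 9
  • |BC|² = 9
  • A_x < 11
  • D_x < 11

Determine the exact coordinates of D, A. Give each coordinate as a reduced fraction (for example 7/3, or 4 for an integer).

D = (8, 3)
A = (8, 0)

1. D_x = 8  [[BC ⟂ CD ⇒ 3y-9=0] ∩ [|D−(11, 3)|²=9]]
2. D_y = 3  [[BC ⟂ CD ⇒ 3y-9=0] ∩ [|D−(11, 3)|²=9]]
   so D = (8, 3)
3. A_x = 8  [[AB ⟂ BC ⇒ -3y=0] ∩ [|A−(11, 0)|²=9]]
4. A_y = 0  [[AB ⟂ BC ⇒ -3y=0] ∩ [|A−(11, 0)|²=9]]
   so A = (8, 0)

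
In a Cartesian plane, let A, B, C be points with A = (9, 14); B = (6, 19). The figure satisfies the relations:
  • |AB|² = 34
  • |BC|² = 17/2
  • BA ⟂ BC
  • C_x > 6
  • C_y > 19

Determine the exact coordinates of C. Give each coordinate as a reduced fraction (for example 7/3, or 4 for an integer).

C = (17/2, 41/2)

1. C_x = 17/2  [[BA ⟂ BC ⇒ 3x-5y+77=0] ∩ [|C−(6, 19)|²=17/2]]
2. C_y = 41/2  [[BA ⟂ BC ⇒ 3x-5y+77=0] ∩ [|C−(6, 19)|²=17/2]]
   so C = (17/2, 41/2)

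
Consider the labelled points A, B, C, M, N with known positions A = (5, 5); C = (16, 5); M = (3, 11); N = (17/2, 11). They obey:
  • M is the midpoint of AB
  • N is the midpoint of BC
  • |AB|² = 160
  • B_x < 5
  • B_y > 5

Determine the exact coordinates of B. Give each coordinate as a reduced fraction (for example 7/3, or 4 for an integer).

B = (1, 17)

1. B_x = 1  [B = 2·M−A = 2·(3, 11)−(5, 5)]
2. B_y = 17  [B = 2·M−A = 2·(3, 11)−(5, 5)]
   so B = (1, 17)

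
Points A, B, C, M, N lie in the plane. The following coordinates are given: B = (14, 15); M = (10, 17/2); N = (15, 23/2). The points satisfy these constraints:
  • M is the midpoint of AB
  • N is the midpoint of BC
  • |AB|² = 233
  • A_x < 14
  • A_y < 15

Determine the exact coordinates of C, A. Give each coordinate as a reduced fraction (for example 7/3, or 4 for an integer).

1. A_x = 6  [A = 2·M−B = 2·(10, 17/2)−(14, 15)]
2. A_y = 2  [A = 2·M−B = 2·(10, 17/2)−(14, 15)]
   so A = (6, 2)
3. C_x = 16  [C = 2·N−B = 2·(15, 23/2)−(14, 15)]
4. C_y = 8  [C = 2·N−B = 2·(15, 23/2)−(14, 15)]
   so C = (16, 8)

C = (16, 8)
A = (6, 2)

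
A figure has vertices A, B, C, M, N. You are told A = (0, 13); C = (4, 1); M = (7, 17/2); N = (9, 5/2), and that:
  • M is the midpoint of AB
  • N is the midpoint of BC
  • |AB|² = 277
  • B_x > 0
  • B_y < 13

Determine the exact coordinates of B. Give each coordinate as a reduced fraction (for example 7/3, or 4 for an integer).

1. B_x = 14  [B = 2·M−A = 2·(7, 17/2)−(0, 13)]
2. B_y = 4  [B = 2·M−A = 2·(7, 17/2)−(0, 13)]
   so B = (14, 4)

B = (14, 4)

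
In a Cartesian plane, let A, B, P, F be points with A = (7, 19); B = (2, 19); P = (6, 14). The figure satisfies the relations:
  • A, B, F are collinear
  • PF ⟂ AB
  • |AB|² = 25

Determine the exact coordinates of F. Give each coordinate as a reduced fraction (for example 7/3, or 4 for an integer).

F = (6, 19)

1. F_x = 6  [[A, B, F are collinear ⇒ -5y+95=0] ∩ [PF ⟂ AB ⇒ -5x+30=0]]
2. F_y = 19  [[A, B, F are collinear ⇒ -5y+95=0] ∩ [PF ⟂ AB ⇒ -5x+30=0]]
   so F = (6, 19)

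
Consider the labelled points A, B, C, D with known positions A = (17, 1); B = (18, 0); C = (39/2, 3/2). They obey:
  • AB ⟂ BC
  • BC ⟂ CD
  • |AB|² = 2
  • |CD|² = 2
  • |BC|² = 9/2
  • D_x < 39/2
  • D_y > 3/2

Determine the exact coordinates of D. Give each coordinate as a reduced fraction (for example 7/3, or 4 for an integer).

D = (37/2, 5/2)

1. D_x = 37/2  [[BC ⟂ CD ⇒ 3/2x+3/2y-63/2=0] ∩ [|D−(39/2, 3/2)|²=2]]
2. D_y = 5/2  [[BC ⟂ CD ⇒ 3/2x+3/2y-63/2=0] ∩ [|D−(39/2, 3/2)|²=2]]
   so D = (37/2, 5/2)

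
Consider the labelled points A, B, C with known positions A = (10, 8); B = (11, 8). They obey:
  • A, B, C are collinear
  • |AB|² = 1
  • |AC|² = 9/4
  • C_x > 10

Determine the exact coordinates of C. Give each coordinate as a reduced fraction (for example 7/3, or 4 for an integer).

1. C_x = 23/2  [[A, B, C are collinear ⇒ 1y-8=0] ∩ [|C−(10, 8)|²=9/4]]
2. C_y = 8  [[A, B, C are collinear ⇒ 1y-8=0] ∩ [|C−(10, 8)|²=9/4]]
   so C = (23/2, 8)

C = (23/2, 8)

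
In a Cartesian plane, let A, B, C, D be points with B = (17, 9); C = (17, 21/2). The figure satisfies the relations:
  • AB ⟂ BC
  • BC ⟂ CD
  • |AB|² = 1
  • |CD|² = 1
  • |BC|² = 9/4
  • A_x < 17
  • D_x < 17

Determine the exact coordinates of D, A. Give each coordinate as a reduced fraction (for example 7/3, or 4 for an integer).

D = (16, 21/2)
A = (16, 9)

1. D_x = 16  [[BC ⟂ CD ⇒ 3/2y-63/4=0] ∩ [|D−(17, 21/2)|²=1]]
2. D_y = 21/2  [[BC ⟂ CD ⇒ 3/2y-63/4=0] ∩ [|D−(17, 21/2)|²=1]]
   so D = (16, 21/2)
3. A_x = 16  [[AB ⟂ BC ⇒ -3/2y+27/2=0] ∩ [|A−(17, 9)|²=1]]
4. A_y = 9  [[AB ⟂ BC ⇒ -3/2y+27/2=0] ∩ [|A−(17, 9)|²=1]]
   so A = (16, 9)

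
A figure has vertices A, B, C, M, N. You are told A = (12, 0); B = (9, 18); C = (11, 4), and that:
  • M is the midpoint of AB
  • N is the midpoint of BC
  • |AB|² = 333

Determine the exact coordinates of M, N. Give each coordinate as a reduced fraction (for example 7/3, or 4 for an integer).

1. M_x = 21/2  [2·M = A+B = (12, 0)+(9, 18)]
2. M_y = 9  [2·M = A+B = (12, 0)+(9, 18)]
   so M = (21/2, 9)
3. N_x = 10  [2·N = B+C = (9, 18)+(11, 4)]
4. N_y = 11  [2·N = B+C = (9, 18)+(11, 4)]
   so N = (10, 11)

M = (21/2, 9)
N = (10, 11)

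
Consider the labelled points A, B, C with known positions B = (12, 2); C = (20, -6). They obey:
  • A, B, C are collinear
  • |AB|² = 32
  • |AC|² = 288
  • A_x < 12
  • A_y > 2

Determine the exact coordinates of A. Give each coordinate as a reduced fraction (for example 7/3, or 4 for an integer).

1. A_x = 8  [[A, B, C are collinear ⇒ 8x+8y-112=0] ∩ [|A−(12, 2)|²=32]]
2. A_y = 6  [[A, B, C are collinear ⇒ 8x+8y-112=0] ∩ [|A−(12, 2)|²=32]]
   so A = (8, 6)

A = (8, 6)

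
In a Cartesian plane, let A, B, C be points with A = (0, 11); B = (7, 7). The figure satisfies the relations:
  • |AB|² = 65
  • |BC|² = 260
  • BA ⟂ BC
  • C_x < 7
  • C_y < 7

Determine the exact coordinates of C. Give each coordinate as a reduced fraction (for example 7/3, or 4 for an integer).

C = (-1, -7)

1. C_x = -1  [[BA ⟂ BC ⇒ -7x+4y+21=0] ∩ [|C−(7, 7)|²=260]]
2. C_y = -7  [[BA ⟂ BC ⇒ -7x+4y+21=0] ∩ [|C−(7, 7)|²=260]]
   so C = (-1, -7)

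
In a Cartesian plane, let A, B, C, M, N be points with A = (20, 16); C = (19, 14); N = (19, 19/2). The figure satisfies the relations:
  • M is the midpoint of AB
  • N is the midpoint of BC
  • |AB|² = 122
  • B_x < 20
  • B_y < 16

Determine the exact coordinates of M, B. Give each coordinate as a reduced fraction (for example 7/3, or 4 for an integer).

M = (39/2, 21/2)
B = (19, 5)

1. B_x = 19  [B = 2·N−C = 2·(19, 19/2)−(19, 14)]
2. B_y = 5  [B = 2·N−C = 2·(19, 19/2)−(19, 14)]
   so B = (19, 5)
3. M_x = 39/2  [2·M = A+B = (20, 16)+(19, 5)]
4. M_y = 21/2  [2·M = A+B = (20, 16)+(19, 5)]
   so M = (39/2, 21/2)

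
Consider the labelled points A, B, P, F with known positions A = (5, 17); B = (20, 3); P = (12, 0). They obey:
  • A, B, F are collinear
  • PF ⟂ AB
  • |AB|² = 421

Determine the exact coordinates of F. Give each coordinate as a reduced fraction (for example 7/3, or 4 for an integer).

1. F_x = 7250/421  [[A, B, F are collinear ⇒ 14x+15y-325=0] ∩ [PF ⟂ AB ⇒ 15x-14y-180=0]]
2. F_y = 2355/421  [[A, B, F are collinear ⇒ 14x+15y-325=0] ∩ [PF ⟂ AB ⇒ 15x-14y-180=0]]
   so F = (7250/421, 2355/421)

F = (7250/421, 2355/421)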